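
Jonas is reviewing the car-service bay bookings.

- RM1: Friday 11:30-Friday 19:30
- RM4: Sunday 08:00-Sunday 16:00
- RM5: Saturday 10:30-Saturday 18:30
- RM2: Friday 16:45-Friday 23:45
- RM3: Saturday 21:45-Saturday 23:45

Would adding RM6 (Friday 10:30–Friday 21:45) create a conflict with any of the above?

Yes — it overlaps RM1, RM2

RM1: starts Friday 11:30 before RM6 ends Friday 21:45, and ends Friday 19:30 after RM6 starts Friday 10:30 → overlap.
RM2: starts Friday 16:45 before RM6 ends Friday 21:45, and ends Friday 23:45 after RM6 starts Friday 10:30 → overlap.
RM5: starts Saturday 10:30 at or after RM6 ends Friday 21:45 → clear.
RM3: starts Saturday 21:45 at or after RM6 ends Friday 21:45 → clear.
RM4: starts Sunday 08:00 at or after RM6 ends Friday 21:45 → clear.
RM6 overlaps RM1, RM2.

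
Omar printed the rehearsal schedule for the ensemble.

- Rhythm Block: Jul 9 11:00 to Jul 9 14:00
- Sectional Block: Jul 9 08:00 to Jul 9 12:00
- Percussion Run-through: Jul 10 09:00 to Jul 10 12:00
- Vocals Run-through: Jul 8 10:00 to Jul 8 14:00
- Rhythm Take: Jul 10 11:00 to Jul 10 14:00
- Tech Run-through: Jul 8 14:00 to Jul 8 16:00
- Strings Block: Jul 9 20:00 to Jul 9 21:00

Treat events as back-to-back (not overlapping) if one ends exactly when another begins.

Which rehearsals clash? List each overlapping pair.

Percussion Run-through & Rhythm Take, Rhythm Block & Sectional Block

Sorted by start: Vocals Run-through, Tech Run-through, Sectional Block, Rhythm Block, Strings Block, Percussion Run-through, Rhythm Take.
Tech Run-through starts exactly when Vocals Run-through ends (back-to-back, no overlap) — done with Vocals Run-through.
Sectional Block starts after Tech Run-through ends — done with Tech Run-through.
Rhythm Block starts before Sectional Block ends → Sectional Block and Rhythm Block overlap.
Strings Block starts after Sectional Block ends — done with Sectional Block.
Strings Block starts after Rhythm Block ends — done with Rhythm Block.
Percussion Run-through starts after Strings Block ends — done with Strings Block.
Rhythm Take starts before Percussion Run-through ends → Percussion Run-through and Rhythm Take overlap.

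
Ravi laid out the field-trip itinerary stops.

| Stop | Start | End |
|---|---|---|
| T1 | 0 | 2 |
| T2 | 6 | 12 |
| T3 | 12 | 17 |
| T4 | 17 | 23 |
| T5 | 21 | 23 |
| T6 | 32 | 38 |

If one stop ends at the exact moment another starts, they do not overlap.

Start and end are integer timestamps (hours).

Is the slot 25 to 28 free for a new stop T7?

T1: ends 2 at or before T7 starts 25 → clear.
T2: ends 12 at or before T7 starts 25 → clear.
T3: ends 17 at or before T7 starts 25 → clear.
T4: ends 23 at or before T7 starts 25 → clear.
T5: ends 23 at or before T7 starts 25 → clear.
T6: starts 32 at or after T7 ends 28 → clear.

Yes — the slot is free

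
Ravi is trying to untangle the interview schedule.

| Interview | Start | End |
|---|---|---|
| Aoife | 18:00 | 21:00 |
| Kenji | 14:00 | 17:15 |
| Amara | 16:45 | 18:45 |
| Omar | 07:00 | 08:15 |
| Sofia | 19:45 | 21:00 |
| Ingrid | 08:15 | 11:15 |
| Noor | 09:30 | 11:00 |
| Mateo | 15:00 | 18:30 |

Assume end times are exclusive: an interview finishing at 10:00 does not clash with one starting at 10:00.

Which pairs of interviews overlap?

Check each pair: they overlap iff neither finishes before the other starts.
Sorted by start: Omar, Ingrid, Noor, Kenji, Mateo, Amara, Aoife, Sofia.
Ingrid starts exactly when Omar ends (back-to-back, no overlap); Omar is clear from here.
Noor starts before Ingrid ends → Ingrid and Noor overlap.
Kenji starts after Ingrid ends; Ingrid is clear from here.
Kenji starts after Noor ends; Noor is clear from here.
Mateo starts before Kenji ends → Kenji and Mateo overlap.
Amara starts before Kenji ends → Kenji and Amara overlap.
Aoife starts after Kenji ends; Kenji is clear from here.
Amara starts before Mateo ends → Mateo and Amara overlap.
Aoife starts before Mateo ends → Mateo and Aoife overlap.
Sofia starts after Mateo ends.
Aoife starts before Amara ends → Amara and Aoife overlap.
Sofia starts after Amara ends.
Sofia starts before Aoife ends → Aoife and Sofia overlap.

Amara & Aoife, Amara & Kenji, Amara & Mateo, Aoife & Mateo, Aoife & Sofia, Ingrid & Noor, Kenji & Mateo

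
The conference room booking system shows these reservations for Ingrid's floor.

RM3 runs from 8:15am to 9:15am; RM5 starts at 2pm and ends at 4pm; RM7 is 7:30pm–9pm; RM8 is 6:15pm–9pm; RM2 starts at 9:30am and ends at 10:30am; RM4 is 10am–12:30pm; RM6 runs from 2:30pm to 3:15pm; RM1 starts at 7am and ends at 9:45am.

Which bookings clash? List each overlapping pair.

Sorted by start: RM1, RM3, RM2, RM4, RM5, RM6, RM8, RM7.
RM3 starts before RM1 ends → RM1 and RM3 overlap.
RM2 starts before RM1 ends → RM1 and RM2 overlap.
RM4 starts after RM1 ends; RM1 is clear from here.
RM2 starts after RM3 ends; RM3 is clear from here.
RM4 starts before RM2 ends → RM2 and RM4 overlap.
RM5 starts after RM2 ends; RM2 is clear from here.
RM5 starts after RM4 ends; RM4 is clear from here.
RM6 starts before RM5 ends → RM5 and RM6 overlap.
RM8 starts after RM5 ends; RM5 is clear from here.
RM8 starts after RM6 ends; RM6 is clear from here.
RM7 starts before RM8 ends → RM8 and RM7 overlap.

RM1 & RM2, RM1 & RM3, RM2 & RM4, RM5 & RM6, RM7 & RM8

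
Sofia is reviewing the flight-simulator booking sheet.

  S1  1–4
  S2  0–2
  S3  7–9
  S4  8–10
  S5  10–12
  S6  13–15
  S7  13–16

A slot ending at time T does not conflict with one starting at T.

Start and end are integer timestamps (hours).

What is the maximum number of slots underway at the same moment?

2

Sweep the timeline, counting +1 at each start and −1 at each end (ends before starts at a tie):
0 start S2 → 1
1 start S1 → 2
2 end S2 → 1
4 end S1 → 0
7 start S3 → 1
8 start S4 → 2
9 end S3 → 1
10 end S4 → 0
10 start S5 → 1
12 end S5 → 0
13 start S6 → 1
13 start S7 → 2
15 end S6 → 1
16 end S7 → 0
Peak is 2, at 1 (S1, S2).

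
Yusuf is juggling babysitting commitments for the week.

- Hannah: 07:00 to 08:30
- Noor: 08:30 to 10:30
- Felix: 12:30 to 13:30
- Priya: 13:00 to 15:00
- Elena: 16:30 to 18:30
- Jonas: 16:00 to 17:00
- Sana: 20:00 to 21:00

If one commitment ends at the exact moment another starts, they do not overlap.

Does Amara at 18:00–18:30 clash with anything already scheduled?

Yes — it overlaps Elena

Hannah: ends 08:30 at or before Amara starts 18:00 → clear.
Noor: ends 10:30 at or before Amara starts 18:00 → clear.
Felix: ends 13:30 at or before Amara starts 18:00 → clear.
Priya: ends 15:00 at or before Amara starts 18:00 → clear.
Jonas: ends 17:00 at or before Amara starts 18:00 → clear.
Elena: starts 16:30 before Amara ends 18:30, and ends 18:30 after Amara starts 18:00 → overlap.
Sana: starts 20:00 at or after Amara ends 18:30 → clear.
Amara overlaps Elena.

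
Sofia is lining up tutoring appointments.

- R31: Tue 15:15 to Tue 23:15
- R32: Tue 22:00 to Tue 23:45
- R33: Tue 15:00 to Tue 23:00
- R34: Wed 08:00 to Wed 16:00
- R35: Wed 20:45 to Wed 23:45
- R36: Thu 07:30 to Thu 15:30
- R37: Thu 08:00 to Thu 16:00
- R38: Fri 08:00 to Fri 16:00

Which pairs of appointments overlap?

Sorted by start: R33, R31, R32, R34, R35, R36, R37, R38.
R31 starts before R33 ends → R33 and R31 overlap.
R32 starts before R33 ends → R33 and R32 overlap.
R34 starts after R33 ends, so R33 has no further overlaps.
R32 starts before R31 ends → R31 and R32 overlap.
R34 starts after R31 ends, so R31 has no further overlaps.
R34 starts after R32 ends, so R32 has no further overlaps.
R35 starts after R34 ends, so R34 has no further overlaps.
R36 starts after R35 ends, so R35 has no further overlaps.
R37 starts before R36 ends → R36 and R37 overlap.
R38 starts after R36 ends.
R38 starts after R37 ends.

R31 & R32, R31 & R33, R32 & R33, R36 & R37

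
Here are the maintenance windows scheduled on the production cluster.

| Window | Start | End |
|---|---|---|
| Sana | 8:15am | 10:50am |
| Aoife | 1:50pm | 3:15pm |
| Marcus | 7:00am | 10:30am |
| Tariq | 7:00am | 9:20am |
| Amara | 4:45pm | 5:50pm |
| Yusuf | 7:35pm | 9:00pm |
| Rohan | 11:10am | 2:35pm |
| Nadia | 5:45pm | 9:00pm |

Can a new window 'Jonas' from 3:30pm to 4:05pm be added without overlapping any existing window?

Yes — the slot is free

Marcus: ends 10:30am at or before Jonas starts 3:30pm → clear.
Tariq: ends 9:20am at or before Jonas starts 3:30pm → clear.
Sana: ends 10:50am at or before Jonas starts 3:30pm → clear.
Rohan: ends 2:35pm at or before Jonas starts 3:30pm → clear.
Aoife: ends 3:15pm at or before Jonas starts 3:30pm → clear.
Amara: starts 4:45pm at or after Jonas ends 4:05pm → clear.
Nadia: starts 5:45pm at or after Jonas ends 4:05pm → clear.
Yusuf: starts 7:35pm at or after Jonas ends 4:05pm → clear.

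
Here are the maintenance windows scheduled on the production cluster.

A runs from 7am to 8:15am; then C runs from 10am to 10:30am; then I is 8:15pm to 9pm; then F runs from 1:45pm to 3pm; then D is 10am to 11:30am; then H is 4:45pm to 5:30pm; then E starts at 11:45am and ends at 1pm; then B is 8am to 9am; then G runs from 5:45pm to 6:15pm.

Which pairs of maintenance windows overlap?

A & B, C & D

Sorted by start: A, B, C, D, E, F, H, G, I.
B starts before A ends → A and B overlap.
C starts after A ends — done with A.
C starts after B ends — done with B.
D starts before C ends → C and D overlap.
E starts after C ends — done with C.
E starts after D ends — done with D.
F starts after E ends — done with E.
H starts after F ends — done with F.
G starts after H ends — done with H.
I starts after G ends.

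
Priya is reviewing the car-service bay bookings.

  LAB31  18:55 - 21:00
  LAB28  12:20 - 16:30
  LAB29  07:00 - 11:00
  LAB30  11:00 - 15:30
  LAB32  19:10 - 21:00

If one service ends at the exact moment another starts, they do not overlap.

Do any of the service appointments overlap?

Yes

Two intervals overlap when each starts before the other ends.
Sorted by start: LAB29, LAB30, LAB28, LAB31, LAB32.
LAB30 starts exactly when LAB29 ends (back-to-back, no overlap), so LAB29 has no further overlaps.
LAB28 starts before LAB30 ends → LAB30 and LAB28 overlap.
That's a conflict, so the schedule is not conflict-free.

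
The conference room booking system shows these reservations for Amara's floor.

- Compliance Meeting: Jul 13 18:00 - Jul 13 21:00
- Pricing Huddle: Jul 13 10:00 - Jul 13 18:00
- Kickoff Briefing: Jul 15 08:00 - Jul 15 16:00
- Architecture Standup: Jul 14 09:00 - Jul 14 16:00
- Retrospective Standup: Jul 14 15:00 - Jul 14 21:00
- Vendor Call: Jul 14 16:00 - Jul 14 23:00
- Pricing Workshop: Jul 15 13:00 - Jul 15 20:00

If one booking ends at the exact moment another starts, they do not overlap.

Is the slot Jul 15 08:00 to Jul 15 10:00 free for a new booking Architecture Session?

No — it overlaps Kickoff Briefing

Pricing Huddle: ends Jul 13 18:00 at or before Architecture Session starts Jul 15 08:00 → clear.
Compliance Meeting: ends Jul 13 21:00 at or before Architecture Session starts Jul 15 08:00 → clear.
Architecture Standup: ends Jul 14 16:00 at or before Architecture Session starts Jul 15 08:00 → clear.
Retrospective Standup: ends Jul 14 21:00 at or before Architecture Session starts Jul 15 08:00 → clear.
Vendor Call: ends Jul 14 23:00 at or before Architecture Session starts Jul 15 08:00 → clear.
Kickoff Briefing: starts Jul 15 08:00 before Architecture Session ends Jul 15 10:00, and ends Jul 15 16:00 after Architecture Session starts Jul 15 08:00 → overlap.
Pricing Workshop: starts Jul 15 13:00 at or after Architecture Session ends Jul 15 10:00 → clear.
Architecture Session overlaps Kickoff Briefing.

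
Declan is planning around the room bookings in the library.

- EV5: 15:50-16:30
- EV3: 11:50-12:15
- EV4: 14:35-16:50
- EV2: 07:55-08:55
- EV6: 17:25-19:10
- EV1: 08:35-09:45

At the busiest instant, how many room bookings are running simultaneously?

Sort all start/end points and keep a running count:
07:55 start EV2 → 1
08:35 start EV1 → 2
08:55 end EV2 → 1
09:45 end EV1 → 0
11:50 start EV3 → 1
12:15 end EV3 → 0
14:35 start EV4 → 1
15:50 start EV5 → 2
16:30 end EV5 → 1
16:50 end EV4 → 0
17:25 start EV6 → 1
19:10 end EV6 → 0
Peak is 2, at 08:35 (EV1, EV2).

2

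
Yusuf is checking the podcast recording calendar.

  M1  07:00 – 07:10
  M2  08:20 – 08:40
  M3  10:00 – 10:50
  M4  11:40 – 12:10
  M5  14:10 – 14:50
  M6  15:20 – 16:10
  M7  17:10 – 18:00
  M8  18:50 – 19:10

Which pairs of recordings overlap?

none

Sorted by start: M1, M2, M3, M4, M5, M6, M7, M8.
M2 starts after M1 ends, so nothing later overlaps M1 either.
M3 starts after M2 ends, so nothing later overlaps M2 either.
M4 starts after M3 ends, so nothing later overlaps M3 either.
M5 starts after M4 ends, so nothing later overlaps M4 either.
M6 starts after M5 ends, so nothing later overlaps M5 either.
M7 starts after M6 ends, so nothing later overlaps M6 either.
M8 starts after M7 ends.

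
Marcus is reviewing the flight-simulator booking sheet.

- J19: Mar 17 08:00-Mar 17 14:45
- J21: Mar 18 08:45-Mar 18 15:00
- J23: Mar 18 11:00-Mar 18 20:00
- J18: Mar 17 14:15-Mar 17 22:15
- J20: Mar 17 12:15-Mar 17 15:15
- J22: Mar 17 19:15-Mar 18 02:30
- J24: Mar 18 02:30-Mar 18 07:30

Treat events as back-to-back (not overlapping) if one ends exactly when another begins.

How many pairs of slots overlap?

5

Sorted by start: J19, J20, J18, J22, J24, J21, J23.
J20 starts before J19 ends → J19 and J20 overlap.
J18 starts before J19 ends → J19 and J18 overlap.
J22 starts after J19 ends; J19 is clear from here.
J18 starts before J20 ends → J20 and J18 overlap.
J22 starts after J20 ends; J20 is clear from here.
J22 starts before J18 ends → J18 and J22 overlap.
J24 starts after J18 ends; J18 is clear from here.
J24 starts exactly when J22 ends (back-to-back, no overlap); J22 is clear from here.
J21 starts after J24 ends; J24 is clear from here.
J23 starts before J21 ends → J21 and J23 overlap.
Overlapping pairs: J18 & J19, J18 & J20, J18 & J22, J19 & J20, J21 & J23 — 5 in total.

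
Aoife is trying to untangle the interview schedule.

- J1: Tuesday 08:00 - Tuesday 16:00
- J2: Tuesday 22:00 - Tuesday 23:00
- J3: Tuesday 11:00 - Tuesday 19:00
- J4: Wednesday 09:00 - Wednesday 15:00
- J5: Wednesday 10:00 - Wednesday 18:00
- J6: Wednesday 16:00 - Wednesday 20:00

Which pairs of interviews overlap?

Sorted by start: J1, J3, J2, J4, J5, J6.
J3 starts before J1 ends → J1 and J3 overlap.
J2 starts after J1 ends; J1 is clear from here.
J2 starts after J3 ends; J3 is clear from here.
J4 starts after J2 ends; J2 is clear from here.
J5 starts before J4 ends → J4 and J5 overlap.
J6 starts after J4 ends.
J6 starts before J5 ends → J5 and J6 overlap.

J1 & J3, J4 & J5, J5 & J6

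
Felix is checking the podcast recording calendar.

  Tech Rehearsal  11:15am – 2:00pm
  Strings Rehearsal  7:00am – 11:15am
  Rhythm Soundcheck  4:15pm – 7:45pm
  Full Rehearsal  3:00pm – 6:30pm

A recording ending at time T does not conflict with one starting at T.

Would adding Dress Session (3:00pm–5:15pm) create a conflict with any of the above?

Yes — it overlaps Full Rehearsal, Rhythm Soundcheck

Strings Rehearsal: ends 11:15am at or before Dress Session starts 3:00pm → clear.
Tech Rehearsal: ends 2:00pm at or before Dress Session starts 3:00pm → clear.
Full Rehearsal: starts 3:00pm before Dress Session ends 5:15pm, and ends 6:30pm after Dress Session starts 3:00pm → overlap.
Rhythm Soundcheck: starts 4:15pm before Dress Session ends 5:15pm, and ends 7:45pm after Dress Session starts 3:00pm → overlap.
Dress Session overlaps Rhythm Soundcheck, Full Rehearsal.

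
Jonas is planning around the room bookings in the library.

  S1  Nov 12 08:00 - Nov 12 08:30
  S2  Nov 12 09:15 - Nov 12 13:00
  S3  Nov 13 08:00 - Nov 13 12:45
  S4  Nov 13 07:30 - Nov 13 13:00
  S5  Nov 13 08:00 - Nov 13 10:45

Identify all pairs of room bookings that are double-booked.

S3 & S4, S3 & S5, S4 & S5

Sorted by start: S1, S2, S4, S3, S5.
S2 starts after S1 ends, so S1 has no further overlaps.
S4 starts after S2 ends, so S2 has no further overlaps.
S3 starts before S4 ends → S4 and S3 overlap.
S5 starts before S4 ends → S4 and S5 overlap.
S5 starts before S3 ends → S3 and S5 overlap.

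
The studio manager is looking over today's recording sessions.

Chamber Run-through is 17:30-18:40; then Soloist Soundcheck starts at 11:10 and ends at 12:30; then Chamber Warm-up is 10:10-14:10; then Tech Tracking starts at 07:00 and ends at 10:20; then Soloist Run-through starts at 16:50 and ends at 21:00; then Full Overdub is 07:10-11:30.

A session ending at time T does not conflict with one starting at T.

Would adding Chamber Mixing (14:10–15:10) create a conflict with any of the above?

No — it doesn't clash with anything

Tech Tracking: ends 10:20 at or before Chamber Mixing starts 14:10 → clear.
Full Overdub: ends 11:30 at or before Chamber Mixing starts 14:10 → clear.
Chamber Warm-up: ends 14:10 at or before Chamber Mixing starts 14:10 → clear.
Soloist Soundcheck: ends 12:30 at or before Chamber Mixing starts 14:10 → clear.
Soloist Run-through: starts 16:50 at or after Chamber Mixing ends 15:10 → clear.
Chamber Run-through: starts 17:30 at or after Chamber Mixing ends 15:10 → clear.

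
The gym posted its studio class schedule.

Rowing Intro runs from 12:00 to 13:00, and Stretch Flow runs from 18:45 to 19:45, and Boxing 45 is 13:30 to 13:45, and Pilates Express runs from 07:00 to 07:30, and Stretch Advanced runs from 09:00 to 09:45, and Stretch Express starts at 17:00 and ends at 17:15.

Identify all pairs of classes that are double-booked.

no conflicts

Sorted by start: Pilates Express, Stretch Advanced, Rowing Intro, Boxing 45, Stretch Express, Stretch Flow.
Stretch Advanced starts after Pilates Express ends, so nothing later overlaps Pilates Express either.
Rowing Intro starts after Stretch Advanced ends, so nothing later overlaps Stretch Advanced either.
Boxing 45 starts after Rowing Intro ends, so nothing later overlaps Rowing Intro either.
Stretch Express starts after Boxing 45 ends, so nothing later overlaps Boxing 45 either.
Stretch Flow starts after Stretch Express ends.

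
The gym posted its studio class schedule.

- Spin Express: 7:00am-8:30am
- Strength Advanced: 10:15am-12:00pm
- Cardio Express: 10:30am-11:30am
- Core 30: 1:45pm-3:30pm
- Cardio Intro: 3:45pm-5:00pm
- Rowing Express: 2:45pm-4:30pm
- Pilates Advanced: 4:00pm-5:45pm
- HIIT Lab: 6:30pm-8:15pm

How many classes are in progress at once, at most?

3

Sort all start/end points and keep a running count:
7:00am start Spin Express → 1
8:30am end Spin Express → 0
10:15am start Strength Advanced → 1
10:30am start Cardio Express → 2
11:30am end Cardio Express → 1
12:00pm end Strength Advanced → 0
1:45pm start Core 30 → 1
2:45pm start Rowing Express → 2
3:30pm end Core 30 → 1
3:45pm start Cardio Intro → 2
4:00pm start Pilates Advanced → 3
4:30pm end Rowing Express → 2
5:00pm end Cardio Intro → 1
5:45pm end Pilates Advanced → 0
6:30pm start HIIT Lab → 1
8:15pm end HIIT Lab → 0
Peak is 3, at 4:00pm (Cardio Intro, Pilates Advanced, Rowing Express).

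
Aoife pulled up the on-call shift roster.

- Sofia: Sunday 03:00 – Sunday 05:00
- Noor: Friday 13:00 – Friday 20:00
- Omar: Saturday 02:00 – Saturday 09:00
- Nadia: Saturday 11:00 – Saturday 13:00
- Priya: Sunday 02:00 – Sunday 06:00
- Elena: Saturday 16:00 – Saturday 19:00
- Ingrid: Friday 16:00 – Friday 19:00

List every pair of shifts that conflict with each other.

Ingrid & Noor, Priya & Sofia

Two intervals overlap when each starts before the other ends.
Sorted by start: Noor, Ingrid, Omar, Nadia, Elena, Priya, Sofia.
Ingrid starts before Noor ends → Noor and Ingrid overlap.
Omar starts after Noor ends; Noor is clear from here.
Omar starts after Ingrid ends; Ingrid is clear from here.
Nadia starts after Omar ends; Omar is clear from here.
Elena starts after Nadia ends; Nadia is clear from here.
Priya starts after Elena ends; Elena is clear from here.
Sofia starts before Priya ends → Priya and Sofia overlap.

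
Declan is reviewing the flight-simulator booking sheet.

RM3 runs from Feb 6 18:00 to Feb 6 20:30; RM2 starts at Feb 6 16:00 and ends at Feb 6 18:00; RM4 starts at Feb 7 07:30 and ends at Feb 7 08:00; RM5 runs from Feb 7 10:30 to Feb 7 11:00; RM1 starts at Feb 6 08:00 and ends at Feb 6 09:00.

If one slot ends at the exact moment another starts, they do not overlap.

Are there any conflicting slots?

Two intervals overlap when each starts before the other ends.
Sorted by start: RM1, RM2, RM3, RM4, RM5.
RM2 starts after RM1 ends — done with RM1.
RM3 starts exactly when RM2 ends (back-to-back, no overlap) — done with RM2.
RM4 starts after RM3 ends — done with RM3.
RM5 starts after RM4 ends.
Every pair is clear; the schedule has no overlaps.

No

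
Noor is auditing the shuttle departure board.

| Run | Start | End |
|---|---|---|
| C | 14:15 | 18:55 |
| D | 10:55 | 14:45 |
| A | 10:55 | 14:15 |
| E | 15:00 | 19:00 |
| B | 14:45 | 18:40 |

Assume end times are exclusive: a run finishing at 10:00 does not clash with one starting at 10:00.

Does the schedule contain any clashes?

Yes

Sorted by start: A, D, C, B, E.
D starts before A ends → A and D overlap.
That's a conflict, so the schedule is not conflict-free.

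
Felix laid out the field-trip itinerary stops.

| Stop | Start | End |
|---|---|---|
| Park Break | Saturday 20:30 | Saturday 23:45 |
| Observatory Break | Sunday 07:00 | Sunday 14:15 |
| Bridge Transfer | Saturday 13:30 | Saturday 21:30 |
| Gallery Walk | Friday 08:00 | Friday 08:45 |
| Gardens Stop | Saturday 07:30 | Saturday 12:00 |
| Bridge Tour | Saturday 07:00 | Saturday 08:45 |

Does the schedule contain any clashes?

Sorted by start: Gallery Walk, Bridge Tour, Gardens Stop, Bridge Transfer, Park Break, Observatory Break.
Bridge Tour starts after Gallery Walk ends; Gallery Walk is clear from here.
Gardens Stop starts before Bridge Tour ends → Bridge Tour and Gardens Stop overlap.
That's a conflict, so the schedule is not conflict-free.

Yes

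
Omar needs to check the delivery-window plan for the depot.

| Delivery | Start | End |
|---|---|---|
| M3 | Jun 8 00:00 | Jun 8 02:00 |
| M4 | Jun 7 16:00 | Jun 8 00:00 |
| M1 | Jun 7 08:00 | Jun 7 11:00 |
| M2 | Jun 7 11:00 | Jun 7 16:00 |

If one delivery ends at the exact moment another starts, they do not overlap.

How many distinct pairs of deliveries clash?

0

Sorted by start: M1, M2, M4, M3.
M2 starts exactly when M1 ends (back-to-back, no overlap) — done with M1.
M4 starts exactly when M2 ends (back-to-back, no overlap) — done with M2.
M3 starts exactly when M4 ends (back-to-back, no overlap).
No pair overlaps.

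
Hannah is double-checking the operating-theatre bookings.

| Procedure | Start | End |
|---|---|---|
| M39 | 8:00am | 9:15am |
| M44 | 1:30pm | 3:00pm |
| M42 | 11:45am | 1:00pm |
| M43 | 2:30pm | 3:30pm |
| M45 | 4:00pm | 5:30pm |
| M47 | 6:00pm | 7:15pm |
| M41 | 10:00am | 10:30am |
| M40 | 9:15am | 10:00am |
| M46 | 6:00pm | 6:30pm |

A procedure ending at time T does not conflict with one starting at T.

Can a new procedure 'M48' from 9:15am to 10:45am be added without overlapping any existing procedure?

M39: ends 9:15am at or before M48 starts 9:15am → clear.
M40: starts 9:15am before M48 ends 10:45am, and ends 10:00am after M48 starts 9:15am → overlap.
M41: starts 10:00am before M48 ends 10:45am, and ends 10:30am after M48 starts 9:15am → overlap.
M42: starts 11:45am at or after M48 ends 10:45am → clear.
M44: starts 1:30pm at or after M48 ends 10:45am → clear.
M43: starts 2:30pm at or after M48 ends 10:45am → clear.
M45: starts 4:00pm at or after M48 ends 10:45am → clear.
M46: starts 6:00pm at or after M48 ends 10:45am → clear.
M47: starts 6:00pm at or after M48 ends 10:45am → clear.
M48 overlaps M40, M41.

No — it overlaps M40, M41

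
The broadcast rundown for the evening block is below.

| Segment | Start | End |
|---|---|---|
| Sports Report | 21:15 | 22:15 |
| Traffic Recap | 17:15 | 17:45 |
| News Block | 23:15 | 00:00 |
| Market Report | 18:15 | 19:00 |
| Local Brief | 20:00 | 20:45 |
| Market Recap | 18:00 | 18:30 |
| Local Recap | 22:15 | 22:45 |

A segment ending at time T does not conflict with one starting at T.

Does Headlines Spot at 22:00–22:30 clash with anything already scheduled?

Yes — it overlaps Local Recap, Sports Report

Traffic Recap: ends 17:45 at or before Headlines Spot starts 22:00 → clear.
Market Recap: ends 18:30 at or before Headlines Spot starts 22:00 → clear.
Market Report: ends 19:00 at or before Headlines Spot starts 22:00 → clear.
Local Brief: ends 20:45 at or before Headlines Spot starts 22:00 → clear.
Sports Report: starts 21:15 before Headlines Spot ends 22:30, and ends 22:15 after Headlines Spot starts 22:00 → overlap.
Local Recap: starts 22:15 before Headlines Spot ends 22:30, and ends 22:45 after Headlines Spot starts 22:00 → overlap.
News Block: starts 23:15 at or after Headlines Spot ends 22:30 → clear.
Headlines Spot overlaps Sports Report, Local Recap.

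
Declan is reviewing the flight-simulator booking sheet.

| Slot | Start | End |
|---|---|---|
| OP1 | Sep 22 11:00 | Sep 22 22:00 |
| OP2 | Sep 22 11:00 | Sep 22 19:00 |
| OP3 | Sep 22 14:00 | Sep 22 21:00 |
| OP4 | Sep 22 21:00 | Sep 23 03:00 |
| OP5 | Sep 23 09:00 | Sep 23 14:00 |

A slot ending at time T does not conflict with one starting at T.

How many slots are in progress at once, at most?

3

Walk through starts and ends in time order (an end at T is processed before a start at T):
Sep 22 11:00 start OP1 → 1
Sep 22 11:00 start OP2 → 2
Sep 22 14:00 start OP3 → 3
Sep 22 19:00 end OP2 → 2
Sep 22 21:00 end OP3 → 1
Sep 22 21:00 start OP4 → 2
Sep 22 22:00 end OP1 → 1
Sep 23 03:00 end OP4 → 0
Sep 23 09:00 start OP5 → 1
Sep 23 14:00 end OP5 → 0
Peak is 3, at Sep 22 14:00 (OP1, OP2, OP3).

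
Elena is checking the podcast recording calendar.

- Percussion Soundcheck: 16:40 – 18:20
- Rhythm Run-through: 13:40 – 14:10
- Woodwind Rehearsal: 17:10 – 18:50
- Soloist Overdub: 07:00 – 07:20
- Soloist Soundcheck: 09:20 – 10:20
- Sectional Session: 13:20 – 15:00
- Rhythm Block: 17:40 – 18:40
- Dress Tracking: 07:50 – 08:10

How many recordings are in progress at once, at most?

Sweep the timeline, counting +1 at each start and −1 at each end (ends before starts at a tie):
07:00 start Soloist Overdub → 1
07:20 end Soloist Overdub → 0
07:50 start Dress Tracking → 1
08:10 end Dress Tracking → 0
09:20 start Soloist Soundcheck → 1
10:20 end Soloist Soundcheck → 0
13:20 start Sectional Session → 1
13:40 start Rhythm Run-through → 2
14:10 end Rhythm Run-through → 1
15:00 end Sectional Session → 0
16:40 start Percussion Soundcheck → 1
17:10 start Woodwind Rehearsal → 2
17:40 start Rhythm Block → 3
18:20 end Percussion Soundcheck → 2
18:40 end Rhythm Block → 1
18:50 end Woodwind Rehearsal → 0
Peak is 3, at 17:40 (Percussion Soundcheck, Rhythm Block, Woodwind Rehearsal).

3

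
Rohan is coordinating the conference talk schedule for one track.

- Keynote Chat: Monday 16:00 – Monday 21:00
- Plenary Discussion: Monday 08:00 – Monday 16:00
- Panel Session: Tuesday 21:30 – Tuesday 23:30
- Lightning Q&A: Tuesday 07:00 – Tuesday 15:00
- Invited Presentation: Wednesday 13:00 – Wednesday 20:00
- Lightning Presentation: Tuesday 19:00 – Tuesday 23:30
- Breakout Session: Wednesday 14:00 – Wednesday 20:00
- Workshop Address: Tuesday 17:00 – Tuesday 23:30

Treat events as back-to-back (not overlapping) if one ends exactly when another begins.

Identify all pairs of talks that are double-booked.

Breakout Session & Invited Presentation, Lightning Presentation & Panel Session, Lightning Presentation & Workshop Address, Panel Session & Workshop Address

Check each pair: they overlap iff neither finishes before the other starts.
Sorted by start: Plenary Discussion, Keynote Chat, Lightning Q&A, Workshop Address, Lightning Presentation, Panel Session, Invited Presentation, Breakout Session.
Keynote Chat starts exactly when Plenary Discussion ends (back-to-back, no overlap), so Plenary Discussion has no further overlaps.
Lightning Q&A starts after Keynote Chat ends, so Keynote Chat has no further overlaps.
Workshop Address starts after Lightning Q&A ends, so Lightning Q&A has no further overlaps.
Lightning Presentation starts before Workshop Address ends → Workshop Address and Lightning Presentation overlap.
Panel Session starts before Workshop Address ends → Workshop Address and Panel Session overlap.
Invited Presentation starts after Workshop Address ends, so Workshop Address has no further overlaps.
Panel Session starts before Lightning Presentation ends → Lightning Presentation and Panel Session overlap.
Invited Presentation starts after Lightning Presentation ends, so Lightning Presentation has no further overlaps.
Invited Presentation starts after Panel Session ends, so Panel Session has no further overlaps.
Breakout Session starts before Invited Presentation ends → Invited Presentation and Breakout Session overlap.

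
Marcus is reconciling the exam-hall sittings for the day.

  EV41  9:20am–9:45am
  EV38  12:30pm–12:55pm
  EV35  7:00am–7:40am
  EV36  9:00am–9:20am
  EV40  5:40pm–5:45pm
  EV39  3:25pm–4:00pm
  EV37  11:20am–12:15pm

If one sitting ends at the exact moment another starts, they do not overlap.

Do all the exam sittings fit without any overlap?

Check each pair: they overlap iff neither finishes before the other starts.
Sorted by start: EV35, EV36, EV41, EV37, EV38, EV39, EV40.
EV36 starts after EV35 ends, so nothing later overlaps EV35 either.
EV41 starts exactly when EV36 ends (back-to-back, no overlap), so nothing later overlaps EV36 either.
EV37 starts after EV41 ends, so nothing later overlaps EV41 either.
EV38 starts after EV37 ends, so nothing later overlaps EV37 either.
EV39 starts after EV38 ends, so nothing later overlaps EV38 either.
EV40 starts after EV39 ends.
Every pair is clear; the schedule has no overlaps.

Yes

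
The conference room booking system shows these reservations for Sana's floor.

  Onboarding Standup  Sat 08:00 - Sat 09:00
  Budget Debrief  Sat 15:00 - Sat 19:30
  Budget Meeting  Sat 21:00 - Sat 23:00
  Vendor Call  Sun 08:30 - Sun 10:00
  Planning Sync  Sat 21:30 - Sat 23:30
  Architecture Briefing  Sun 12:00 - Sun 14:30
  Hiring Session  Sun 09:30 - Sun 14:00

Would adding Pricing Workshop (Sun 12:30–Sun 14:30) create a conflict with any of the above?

Onboarding Standup: ends Sat 09:00 at or before Pricing Workshop starts Sun 12:30 → clear.
Budget Debrief: ends Sat 19:30 at or before Pricing Workshop starts Sun 12:30 → clear.
Budget Meeting: ends Sat 23:00 at or before Pricing Workshop starts Sun 12:30 → clear.
Planning Sync: ends Sat 23:30 at or before Pricing Workshop starts Sun 12:30 → clear.
Vendor Call: ends Sun 10:00 at or before Pricing Workshop starts Sun 12:30 → clear.
Hiring Session: starts Sun 09:30 before Pricing Workshop ends Sun 14:30, and ends Sun 14:00 after Pricing Workshop starts Sun 12:30 → overlap.
Architecture Briefing: starts Sun 12:00 before Pricing Workshop ends Sun 14:30, and ends Sun 14:30 after Pricing Workshop starts Sun 12:30 → overlap.
Pricing Workshop overlaps Architecture Briefing, Hiring Session.

Yes — it overlaps Architecture Briefing, Hiring Session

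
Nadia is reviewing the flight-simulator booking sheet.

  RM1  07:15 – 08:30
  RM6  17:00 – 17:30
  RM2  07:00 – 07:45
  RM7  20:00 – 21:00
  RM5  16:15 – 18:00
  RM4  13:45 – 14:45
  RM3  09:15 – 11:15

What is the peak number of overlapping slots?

Sort all start/end points and keep a running count:
07:00 start RM2 → 1
07:15 start RM1 → 2
07:45 end RM2 → 1
08:30 end RM1 → 0
09:15 start RM3 → 1
11:15 end RM3 → 0
13:45 start RM4 → 1
14:45 end RM4 → 0
16:15 start RM5 → 1
17:00 start RM6 → 2
17:30 end RM6 → 1
18:00 end RM5 → 0
20:00 start RM7 → 1
21:00 end RM7 → 0
Peak is 2, at 07:15 (RM1, RM2).

2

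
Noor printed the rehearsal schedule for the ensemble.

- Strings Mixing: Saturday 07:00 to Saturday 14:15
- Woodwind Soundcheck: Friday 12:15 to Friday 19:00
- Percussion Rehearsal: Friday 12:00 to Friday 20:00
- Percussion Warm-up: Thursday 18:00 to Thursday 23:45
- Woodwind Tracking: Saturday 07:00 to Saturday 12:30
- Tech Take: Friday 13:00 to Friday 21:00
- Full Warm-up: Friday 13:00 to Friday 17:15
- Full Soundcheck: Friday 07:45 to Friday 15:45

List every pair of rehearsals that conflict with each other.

Full Soundcheck & Full Warm-up, Full Soundcheck & Percussion Rehearsal, Full Soundcheck & Tech Take, Full Soundcheck & Woodwind Soundcheck, Full Warm-up & Percussion Rehearsal, Full Warm-up & Tech Take, Full Warm-up & Woodwind Soundcheck, Percussion Rehearsal & Tech Take, Percussion Rehearsal & Woodwind Soundcheck, Strings Mixing & Woodwind Tracking, Tech Take & Woodwind Soundcheck

Sorted by start: Percussion Warm-up, Full Soundcheck, Percussion Rehearsal, Woodwind Soundcheck, Full Warm-up, Tech Take, Strings Mixing, Woodwind Tracking.
Full Soundcheck starts after Percussion Warm-up ends — done with Percussion Warm-up.
Percussion Rehearsal starts before Full Soundcheck ends → Full Soundcheck and Percussion Rehearsal overlap.
Woodwind Soundcheck starts before Full Soundcheck ends → Full Soundcheck and Woodwind Soundcheck overlap.
Full Warm-up starts before Full Soundcheck ends → Full Soundcheck and Full Warm-up overlap.
Tech Take starts before Full Soundcheck ends → Full Soundcheck and Tech Take overlap.
Strings Mixing starts after Full Soundcheck ends — done with Full Soundcheck.
Woodwind Soundcheck starts before Percussion Rehearsal ends → Percussion Rehearsal and Woodwind Soundcheck overlap.
Full Warm-up starts before Percussion Rehearsal ends → Percussion Rehearsal and Full Warm-up overlap.
Tech Take starts before Percussion Rehearsal ends → Percussion Rehearsal and Tech Take overlap.
Strings Mixing starts after Percussion Rehearsal ends — done with Percussion Rehearsal.
Full Warm-up starts before Woodwind Soundcheck ends → Woodwind Soundcheck and Full Warm-up overlap.
Tech Take starts before Woodwind Soundcheck ends → Woodwind Soundcheck and Tech Take overlap.
Strings Mixing starts after Woodwind Soundcheck ends — done with Woodwind Soundcheck.
Tech Take starts before Full Warm-up ends → Full Warm-up and Tech Take overlap.
Strings Mixing starts after Full Warm-up ends — done with Full Warm-up.
Strings Mixing starts after Tech Take ends — done with Tech Take.
Woodwind Tracking starts before Strings Mixing ends → Strings Mixing and Woodwind Tracking overlap.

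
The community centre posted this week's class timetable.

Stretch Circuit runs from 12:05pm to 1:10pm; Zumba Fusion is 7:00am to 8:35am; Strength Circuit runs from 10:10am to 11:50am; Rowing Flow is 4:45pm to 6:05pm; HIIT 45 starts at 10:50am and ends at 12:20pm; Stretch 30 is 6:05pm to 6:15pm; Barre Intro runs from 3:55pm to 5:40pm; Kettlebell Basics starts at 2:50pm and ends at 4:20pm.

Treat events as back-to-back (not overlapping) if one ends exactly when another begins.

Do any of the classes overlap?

Sorted by start: Zumba Fusion, Strength Circuit, HIIT 45, Stretch Circuit, Kettlebell Basics, Barre Intro, Rowing Flow, Stretch 30.
Strength Circuit starts after Zumba Fusion ends, so nothing later overlaps Zumba Fusion either.
HIIT 45 starts before Strength Circuit ends → Strength Circuit and HIIT 45 overlap.
That's a conflict, so the schedule is not conflict-free.

Yes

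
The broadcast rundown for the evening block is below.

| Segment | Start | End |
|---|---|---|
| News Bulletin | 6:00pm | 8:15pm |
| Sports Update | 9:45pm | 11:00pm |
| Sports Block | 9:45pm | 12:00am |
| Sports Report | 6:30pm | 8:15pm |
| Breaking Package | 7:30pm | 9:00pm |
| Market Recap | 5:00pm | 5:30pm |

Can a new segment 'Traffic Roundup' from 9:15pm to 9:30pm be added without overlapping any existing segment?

Market Recap: ends 5:30pm at or before Traffic Roundup starts 9:15pm → clear.
News Bulletin: ends 8:15pm at or before Traffic Roundup starts 9:15pm → clear.
Sports Report: ends 8:15pm at or before Traffic Roundup starts 9:15pm → clear.
Breaking Package: ends 9:00pm at or before Traffic Roundup starts 9:15pm → clear.
Sports Update: starts 9:45pm at or after Traffic Roundup ends 9:30pm → clear.
Sports Block: starts 9:45pm at or after Traffic Roundup ends 9:30pm → clear.

Yes — the slot is free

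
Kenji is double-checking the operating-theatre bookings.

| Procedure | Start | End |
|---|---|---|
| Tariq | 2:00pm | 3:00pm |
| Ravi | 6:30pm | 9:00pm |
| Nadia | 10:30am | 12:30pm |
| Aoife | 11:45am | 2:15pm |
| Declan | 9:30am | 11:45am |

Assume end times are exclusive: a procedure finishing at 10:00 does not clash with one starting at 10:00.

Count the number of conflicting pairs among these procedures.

Sorted by start: Declan, Nadia, Aoife, Tariq, Ravi.
Nadia starts before Declan ends → Declan and Nadia overlap.
Aoife starts exactly when Declan ends (back-to-back, no overlap), so Declan has no further overlaps.
Aoife starts before Nadia ends → Nadia and Aoife overlap.
Tariq starts after Nadia ends, so Nadia has no further overlaps.
Tariq starts before Aoife ends → Aoife and Tariq overlap.
Ravi starts after Aoife ends.
Ravi starts after Tariq ends.
Overlapping pairs: Aoife & Nadia, Aoife & Tariq, Declan & Nadia — 3 in total.

3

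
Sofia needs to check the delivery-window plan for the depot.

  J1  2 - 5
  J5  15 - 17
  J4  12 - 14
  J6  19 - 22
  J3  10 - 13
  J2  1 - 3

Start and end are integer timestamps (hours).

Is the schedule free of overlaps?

Sorted by start: J2, J1, J3, J4, J5, J6.
J1 starts before J2 ends → J2 and J1 overlap.
That's a conflict, so the schedule is not conflict-free.

No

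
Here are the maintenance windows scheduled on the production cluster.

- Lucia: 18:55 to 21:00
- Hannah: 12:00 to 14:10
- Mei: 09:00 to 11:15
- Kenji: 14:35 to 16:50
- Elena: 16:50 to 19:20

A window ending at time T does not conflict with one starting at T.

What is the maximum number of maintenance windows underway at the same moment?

Walk through starts and ends in time order (an end at T is processed before a start at T):
09:00 start Mei → 1
11:15 end Mei → 0
12:00 start Hannah → 1
14:10 end Hannah → 0
14:35 start Kenji → 1
16:50 end Kenji → 0
16:50 start Elena → 1
18:55 start Lucia → 2
19:20 end Elena → 1
21:00 end Lucia → 0
Peak is 2, at 18:55 (Elena, Lucia).

2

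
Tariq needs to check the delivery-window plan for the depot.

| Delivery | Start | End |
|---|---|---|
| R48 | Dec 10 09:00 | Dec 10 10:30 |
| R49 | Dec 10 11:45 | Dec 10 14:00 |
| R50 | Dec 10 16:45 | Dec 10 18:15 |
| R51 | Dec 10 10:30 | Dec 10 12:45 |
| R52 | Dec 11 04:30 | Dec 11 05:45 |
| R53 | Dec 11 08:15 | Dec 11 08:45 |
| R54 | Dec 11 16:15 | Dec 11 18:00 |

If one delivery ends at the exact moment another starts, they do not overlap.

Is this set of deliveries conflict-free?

Two intervals overlap when each starts before the other ends.
Sorted by start: R48, R51, R49, R50, R52, R53, R54.
R51 starts exactly when R48 ends (back-to-back, no overlap) — done with R48.
R49 starts before R51 ends → R51 and R49 overlap.
That's a conflict, so the schedule is not conflict-free.

No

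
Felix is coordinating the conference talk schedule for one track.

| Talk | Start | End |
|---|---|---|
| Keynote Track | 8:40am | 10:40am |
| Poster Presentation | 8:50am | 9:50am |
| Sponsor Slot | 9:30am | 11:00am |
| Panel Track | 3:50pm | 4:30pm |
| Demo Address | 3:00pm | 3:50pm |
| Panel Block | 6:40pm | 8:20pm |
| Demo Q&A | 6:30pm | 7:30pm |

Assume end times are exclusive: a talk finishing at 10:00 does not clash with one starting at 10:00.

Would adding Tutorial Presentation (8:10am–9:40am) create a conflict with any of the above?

Yes — it overlaps Keynote Track, Poster Presentation, Sponsor Slot

Keynote Track: starts 8:40am before Tutorial Presentation ends 9:40am, and ends 10:40am after Tutorial Presentation starts 8:10am → overlap.
Poster Presentation: starts 8:50am before Tutorial Presentation ends 9:40am, and ends 9:50am after Tutorial Presentation starts 8:10am → overlap.
Sponsor Slot: starts 9:30am before Tutorial Presentation ends 9:40am, and ends 11:00am after Tutorial Presentation starts 8:10am → overlap.
Demo Address: starts 3:00pm at or after Tutorial Presentation ends 9:40am → clear.
Panel Track: starts 3:50pm at or after Tutorial Presentation ends 9:40am → clear.
Demo Q&A: starts 6:30pm at or after Tutorial Presentation ends 9:40am → clear.
Panel Block: starts 6:40pm at or after Tutorial Presentation ends 9:40am → clear.
Tutorial Presentation overlaps Keynote Track, Poster Presentation, Sponsor Slot.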